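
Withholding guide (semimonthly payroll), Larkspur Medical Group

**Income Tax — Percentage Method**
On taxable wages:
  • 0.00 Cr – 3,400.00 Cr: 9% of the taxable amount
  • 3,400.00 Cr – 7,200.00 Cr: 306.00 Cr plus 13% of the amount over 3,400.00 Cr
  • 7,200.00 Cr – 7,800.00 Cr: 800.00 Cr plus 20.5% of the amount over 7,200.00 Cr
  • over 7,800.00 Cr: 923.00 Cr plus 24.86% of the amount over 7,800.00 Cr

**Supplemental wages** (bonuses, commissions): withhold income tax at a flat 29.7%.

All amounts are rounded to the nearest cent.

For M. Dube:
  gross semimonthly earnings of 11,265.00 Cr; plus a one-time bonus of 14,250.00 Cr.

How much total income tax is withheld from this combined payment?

6,016.65 Cr

Income Tax: taxable = 11,265.00 Cr
  923.00 Cr + 24.86% × (11,265.00 Cr − 7,800.00 Cr) = 923.00 Cr + 24.86% × 3,465.00 Cr = 1,784.40 Cr
Supplemental (29.7% flat on bonus): 29.7% × 14,250.00 Cr = 4,232.25 Cr
Total income tax: 1,784.40 Cr + 4,232.25 Cr = 6,016.65 Cr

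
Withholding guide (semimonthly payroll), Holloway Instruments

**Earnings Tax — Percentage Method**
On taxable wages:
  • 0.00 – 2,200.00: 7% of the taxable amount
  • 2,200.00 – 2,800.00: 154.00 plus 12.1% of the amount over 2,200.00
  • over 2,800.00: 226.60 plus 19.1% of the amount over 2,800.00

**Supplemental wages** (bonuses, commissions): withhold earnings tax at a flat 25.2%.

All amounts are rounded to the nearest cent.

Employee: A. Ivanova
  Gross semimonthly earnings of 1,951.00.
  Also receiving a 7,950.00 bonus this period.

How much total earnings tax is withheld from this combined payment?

2,139.97

Earnings Tax: taxable = 1,951.00
  7% × 1,951.00 = 136.57
Supplemental (25.2% flat on bonus): 25.2% × 7,950.00 = 2,003.40
Total earnings tax: 136.57 + 2,003.40 = 2,139.97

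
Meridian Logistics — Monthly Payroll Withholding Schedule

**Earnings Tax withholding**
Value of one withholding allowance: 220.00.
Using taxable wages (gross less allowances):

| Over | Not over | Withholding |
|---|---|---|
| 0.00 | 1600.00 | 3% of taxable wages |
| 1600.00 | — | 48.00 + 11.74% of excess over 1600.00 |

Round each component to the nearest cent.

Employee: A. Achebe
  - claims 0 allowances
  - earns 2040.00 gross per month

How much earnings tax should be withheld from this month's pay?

Earnings Tax: taxable = 2040.00
  48.00 + 11.74% × (2040.00 − 1600.00) = 48.00 + 11.74% × 440.00 = 99.66

99.66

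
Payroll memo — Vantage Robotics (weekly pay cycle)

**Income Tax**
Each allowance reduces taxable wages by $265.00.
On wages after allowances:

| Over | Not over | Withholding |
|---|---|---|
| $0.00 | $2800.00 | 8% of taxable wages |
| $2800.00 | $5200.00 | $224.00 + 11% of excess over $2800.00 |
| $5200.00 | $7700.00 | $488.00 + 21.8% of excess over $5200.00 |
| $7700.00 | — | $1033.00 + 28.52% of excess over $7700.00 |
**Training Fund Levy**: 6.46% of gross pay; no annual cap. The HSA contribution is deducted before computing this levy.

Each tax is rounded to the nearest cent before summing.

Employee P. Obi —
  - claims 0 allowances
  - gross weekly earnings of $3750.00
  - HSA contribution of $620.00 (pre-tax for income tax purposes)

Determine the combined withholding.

Income Tax: taxable = $3750.00 − $620.00 = $3130.00
  $224.00 + 11% × ($3130.00 − $2800.00) = $224.00 + 11% × $330.00 = $260.30
Training Fund Levy: 6.46% × $3130.00 = $202.20
Total: $260.30 + $202.20 = $462.50

$462.50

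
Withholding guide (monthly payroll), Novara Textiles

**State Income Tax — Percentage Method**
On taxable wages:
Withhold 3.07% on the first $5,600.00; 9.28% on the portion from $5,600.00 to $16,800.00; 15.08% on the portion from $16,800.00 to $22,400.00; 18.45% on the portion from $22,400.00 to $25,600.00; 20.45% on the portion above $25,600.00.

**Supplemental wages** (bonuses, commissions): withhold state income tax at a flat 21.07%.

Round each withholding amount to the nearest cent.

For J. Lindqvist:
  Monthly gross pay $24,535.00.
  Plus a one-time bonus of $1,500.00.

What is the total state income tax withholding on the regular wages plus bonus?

$2,765.72

State Income Tax: taxable = $24,535.00
  $2,055.76 + 18.45% × ($24,535.00 − $22,400.00) = $2,055.76 + 18.45% × $2,135.00 = $2,449.67
Supplemental (21.07% flat on bonus): 21.07% × $1,500.00 = $316.05
Total state income tax: $2,449.67 + $316.05 = $2,765.72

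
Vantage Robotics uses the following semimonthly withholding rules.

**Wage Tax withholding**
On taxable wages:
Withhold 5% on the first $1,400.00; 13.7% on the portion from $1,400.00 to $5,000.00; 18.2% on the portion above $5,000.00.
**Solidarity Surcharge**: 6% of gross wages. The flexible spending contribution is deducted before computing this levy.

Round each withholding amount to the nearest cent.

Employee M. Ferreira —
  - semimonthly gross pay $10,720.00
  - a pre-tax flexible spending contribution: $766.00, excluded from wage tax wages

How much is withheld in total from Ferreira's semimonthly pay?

Wage Tax: taxable = $10,720.00 − $766.00 = $9,954.00
  $563.20 + 18.2% × ($9,954.00 − $5,000.00) = $563.20 + 18.2% × $4,954.00 = $1,464.83
Solidarity Surcharge: 6% × $9,954.00 = $597.24
Total: $1,464.83 + $597.24 = $2,062.07

$2,062.07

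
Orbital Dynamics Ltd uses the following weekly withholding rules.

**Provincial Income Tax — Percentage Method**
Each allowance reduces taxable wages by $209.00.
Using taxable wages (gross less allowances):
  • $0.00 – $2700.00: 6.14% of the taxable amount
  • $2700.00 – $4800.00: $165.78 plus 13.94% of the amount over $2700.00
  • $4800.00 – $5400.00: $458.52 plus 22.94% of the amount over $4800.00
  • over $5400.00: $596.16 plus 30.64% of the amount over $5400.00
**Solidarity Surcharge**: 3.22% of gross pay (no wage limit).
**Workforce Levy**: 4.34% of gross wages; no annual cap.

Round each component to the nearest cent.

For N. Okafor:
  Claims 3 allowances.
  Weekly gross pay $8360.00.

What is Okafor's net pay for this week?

Provincial Income Tax: taxable = $8360.00 − 3×$209.00 = $7733.00
  $596.16 + 30.64% × ($7733.00 − $5400.00) = $596.16 + 30.64% × $2333.00 = $1310.99
Solidarity Surcharge: 3.22% × $8360.00 = $269.19
Workforce Levy: 4.34% × $8360.00 = $362.82
Total withheld: $1310.99 + $269.19 + $362.82 = $1943.00
Net pay: $8360.00 − $1943.00 = $6417.00

$6417.00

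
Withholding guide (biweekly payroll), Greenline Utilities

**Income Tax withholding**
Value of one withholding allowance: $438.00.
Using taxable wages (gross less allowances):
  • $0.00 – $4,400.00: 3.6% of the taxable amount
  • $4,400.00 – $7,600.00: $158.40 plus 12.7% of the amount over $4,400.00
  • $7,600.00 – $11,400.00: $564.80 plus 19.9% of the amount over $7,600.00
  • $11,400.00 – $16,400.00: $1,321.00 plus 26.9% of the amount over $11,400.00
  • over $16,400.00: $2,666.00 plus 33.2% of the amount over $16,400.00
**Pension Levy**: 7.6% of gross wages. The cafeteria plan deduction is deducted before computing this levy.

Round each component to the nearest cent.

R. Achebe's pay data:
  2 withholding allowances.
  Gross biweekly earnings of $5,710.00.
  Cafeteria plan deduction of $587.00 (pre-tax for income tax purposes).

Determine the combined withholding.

$542.24

Income Tax: taxable = $5,710.00 − $587.00 − 2×$438.00 = $4,247.00
  3.6% × $4,247.00 = $152.89
Pension Levy: 7.6% × $5,123.00 = $389.35
Total: $152.89 + $389.35 = $542.24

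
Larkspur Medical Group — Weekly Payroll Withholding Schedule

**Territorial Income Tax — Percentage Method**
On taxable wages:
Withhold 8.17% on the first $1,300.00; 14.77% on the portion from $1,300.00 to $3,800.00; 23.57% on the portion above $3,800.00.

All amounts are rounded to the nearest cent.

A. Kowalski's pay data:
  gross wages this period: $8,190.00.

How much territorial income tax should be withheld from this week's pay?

Territorial Income Tax: taxable = $8,190.00
  $475.46 + 23.57% × ($8,190.00 − $3,800.00) = $475.46 + 23.57% × $4,390.00 = $1,510.18

$1,510.18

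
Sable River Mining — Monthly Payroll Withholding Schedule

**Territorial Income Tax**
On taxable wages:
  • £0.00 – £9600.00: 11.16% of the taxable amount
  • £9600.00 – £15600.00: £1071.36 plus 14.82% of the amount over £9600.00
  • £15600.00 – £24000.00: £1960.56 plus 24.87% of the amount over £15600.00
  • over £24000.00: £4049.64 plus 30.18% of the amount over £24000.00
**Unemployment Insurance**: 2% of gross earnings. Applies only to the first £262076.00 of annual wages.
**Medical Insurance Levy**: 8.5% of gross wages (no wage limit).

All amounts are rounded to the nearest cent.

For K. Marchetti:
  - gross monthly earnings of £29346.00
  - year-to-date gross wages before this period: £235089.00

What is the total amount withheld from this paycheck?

Territorial Income Tax: taxable = £29346.00
  £4049.64 + 30.18% × (£29346.00 − £24000.00) = £4049.64 + 30.18% × £5346.00 = £5663.06
Unemployment Insurance: cap £262076.00 − YTD £235089.00 = £26987.00 subject; 2% × £26987.00 = £539.74
Medical Insurance Levy: 8.5% × £29346.00 = £2494.41
Total: £5663.06 + £539.74 + £2494.41 = £8697.21

£8697.21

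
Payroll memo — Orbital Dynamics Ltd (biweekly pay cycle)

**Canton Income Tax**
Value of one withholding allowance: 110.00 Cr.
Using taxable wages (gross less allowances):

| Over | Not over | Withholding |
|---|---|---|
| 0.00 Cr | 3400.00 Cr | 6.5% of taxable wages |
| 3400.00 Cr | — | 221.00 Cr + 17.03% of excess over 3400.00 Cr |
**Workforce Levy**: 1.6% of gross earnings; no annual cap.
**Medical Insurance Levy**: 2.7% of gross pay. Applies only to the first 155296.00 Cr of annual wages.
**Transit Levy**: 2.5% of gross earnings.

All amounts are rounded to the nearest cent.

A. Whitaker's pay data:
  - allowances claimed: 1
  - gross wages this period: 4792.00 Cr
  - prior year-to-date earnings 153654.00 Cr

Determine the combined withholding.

680.12 Cr

Canton Income Tax: taxable = 4792.00 Cr − 1×110.00 Cr = 4682.00 Cr
  221.00 Cr + 17.03% × (4682.00 Cr − 3400.00 Cr) = 221.00 Cr + 17.03% × 1282.00 Cr = 439.32 Cr
Workforce Levy: 1.6% × 4792.00 Cr = 76.67 Cr
Medical Insurance Levy: cap 155296.00 Cr − YTD 153654.00 Cr = 1642.00 Cr subject; 2.7% × 1642.00 Cr = 44.33 Cr
Transit Levy: 2.5% × 4792.00 Cr = 119.80 Cr
Total: 439.32 Cr + 76.67 Cr + 44.33 Cr + 119.80 Cr = 680.12 Cr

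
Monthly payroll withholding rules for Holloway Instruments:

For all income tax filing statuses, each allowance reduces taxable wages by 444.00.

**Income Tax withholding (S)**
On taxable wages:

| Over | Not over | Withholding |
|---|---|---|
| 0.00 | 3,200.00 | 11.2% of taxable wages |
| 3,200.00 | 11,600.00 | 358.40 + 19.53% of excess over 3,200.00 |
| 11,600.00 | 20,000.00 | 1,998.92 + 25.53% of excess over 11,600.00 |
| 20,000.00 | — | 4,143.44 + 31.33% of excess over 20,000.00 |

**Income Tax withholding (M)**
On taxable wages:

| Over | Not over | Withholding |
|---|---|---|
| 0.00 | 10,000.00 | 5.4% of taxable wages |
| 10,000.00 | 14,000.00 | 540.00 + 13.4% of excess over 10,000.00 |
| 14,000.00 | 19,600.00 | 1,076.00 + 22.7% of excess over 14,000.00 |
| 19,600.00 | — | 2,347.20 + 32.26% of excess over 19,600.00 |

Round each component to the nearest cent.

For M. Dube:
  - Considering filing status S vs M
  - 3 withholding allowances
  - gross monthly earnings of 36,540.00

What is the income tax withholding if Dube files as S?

8,908.11

Income Tax (S): taxable = 36,540.00 − 3×444.00 = 35,208.00
  4,143.44 + 31.33% × (35,208.00 − 20,000.00) = 4,143.44 + 31.33% × 15,208.00 = 8,908.11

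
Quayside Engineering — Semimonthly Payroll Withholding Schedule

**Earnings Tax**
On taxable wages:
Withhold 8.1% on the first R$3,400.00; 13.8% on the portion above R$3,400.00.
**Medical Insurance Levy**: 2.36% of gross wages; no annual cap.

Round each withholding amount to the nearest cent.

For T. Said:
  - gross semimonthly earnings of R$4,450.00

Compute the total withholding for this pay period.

R$525.32

Earnings Tax: taxable = R$4,450.00
  R$275.40 + 13.8% × (R$4,450.00 − R$3,400.00) = R$275.40 + 13.8% × R$1,050.00 = R$420.30
Medical Insurance Levy: 2.36% × R$4,450.00 = R$105.02
Total: R$420.30 + R$105.02 = R$525.32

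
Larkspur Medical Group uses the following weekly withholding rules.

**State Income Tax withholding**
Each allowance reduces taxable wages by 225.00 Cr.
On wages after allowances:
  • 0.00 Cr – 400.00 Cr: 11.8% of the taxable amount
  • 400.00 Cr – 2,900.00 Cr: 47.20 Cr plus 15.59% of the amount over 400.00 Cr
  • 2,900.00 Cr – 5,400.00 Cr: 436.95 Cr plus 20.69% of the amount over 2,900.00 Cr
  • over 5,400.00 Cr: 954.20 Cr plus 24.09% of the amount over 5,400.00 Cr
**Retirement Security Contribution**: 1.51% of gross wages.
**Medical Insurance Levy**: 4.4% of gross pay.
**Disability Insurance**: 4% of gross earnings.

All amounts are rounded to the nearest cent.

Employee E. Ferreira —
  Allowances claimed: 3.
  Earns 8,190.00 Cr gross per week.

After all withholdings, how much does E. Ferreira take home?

State Income Tax: taxable = 8,190.00 Cr − 3×225.00 Cr = 7,515.00 Cr
  954.20 Cr + 24.09% × (7,515.00 Cr − 5,400.00 Cr) = 954.20 Cr + 24.09% × 2,115.00 Cr = 1,463.70 Cr
Retirement Security Contribution: 1.51% × 8,190.00 Cr = 123.67 Cr
Medical Insurance Levy: 4.4% × 8,190.00 Cr = 360.36 Cr
Disability Insurance: 4% × 8,190.00 Cr = 327.60 Cr
Total withheld: 1,463.70 Cr + 123.67 Cr + 360.36 Cr + 327.60 Cr = 2,275.33 Cr
Net pay: 8,190.00 Cr − 2,275.33 Cr = 5,914.67 Cr

5,914.67 Cr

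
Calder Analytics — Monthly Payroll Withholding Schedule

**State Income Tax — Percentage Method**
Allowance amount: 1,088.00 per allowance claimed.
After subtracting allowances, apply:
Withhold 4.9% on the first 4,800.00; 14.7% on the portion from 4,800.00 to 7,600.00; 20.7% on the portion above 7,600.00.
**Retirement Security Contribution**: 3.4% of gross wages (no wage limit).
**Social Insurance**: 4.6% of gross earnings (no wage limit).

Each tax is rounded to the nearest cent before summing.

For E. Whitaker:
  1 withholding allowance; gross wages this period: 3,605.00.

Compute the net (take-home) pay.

3,193.27

State Income Tax: taxable = 3,605.00 − 1×1,088.00 = 2,517.00
  4.9% × 2,517.00 = 123.33
Retirement Security Contribution: 3.4% × 3,605.00 = 122.57
Social Insurance: 4.6% × 3,605.00 = 165.83
Total withheld: 123.33 + 122.57 + 165.83 = 411.73
Net pay: 3,605.00 − 411.73 = 3,193.27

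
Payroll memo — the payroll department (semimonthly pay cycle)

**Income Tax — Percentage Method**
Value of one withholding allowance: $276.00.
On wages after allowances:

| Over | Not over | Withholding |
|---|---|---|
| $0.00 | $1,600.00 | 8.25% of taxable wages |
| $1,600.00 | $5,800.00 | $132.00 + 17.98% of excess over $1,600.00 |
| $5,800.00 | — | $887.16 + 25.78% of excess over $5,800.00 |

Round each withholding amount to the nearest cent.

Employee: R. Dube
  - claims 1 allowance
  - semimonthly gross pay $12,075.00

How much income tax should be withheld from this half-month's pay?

$2,433.70

Income Tax: taxable = $12,075.00 − 1×$276.00 = $11,799.00
  $887.16 + 25.78% × ($11,799.00 − $5,800.00) = $887.16 + 25.78% × $5,999.00 = $2,433.70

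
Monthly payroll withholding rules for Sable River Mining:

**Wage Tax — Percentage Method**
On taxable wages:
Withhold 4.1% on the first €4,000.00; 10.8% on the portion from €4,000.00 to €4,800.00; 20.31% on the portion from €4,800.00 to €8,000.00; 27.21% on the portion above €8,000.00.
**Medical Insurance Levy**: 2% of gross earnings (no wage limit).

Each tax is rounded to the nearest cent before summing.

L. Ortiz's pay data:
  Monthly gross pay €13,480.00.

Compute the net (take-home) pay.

Wage Tax: taxable = €13,480.00
  €900.32 + 27.21% × (€13,480.00 − €8,000.00) = €900.32 + 27.21% × €5,480.00 = €2,391.43
Medical Insurance Levy: 2% × €13,480.00 = €269.60
Total withheld: €2,391.43 + €269.60 = €2,661.03
Net pay: €13,480.00 − €2,661.03 = €10,818.97

€10,818.97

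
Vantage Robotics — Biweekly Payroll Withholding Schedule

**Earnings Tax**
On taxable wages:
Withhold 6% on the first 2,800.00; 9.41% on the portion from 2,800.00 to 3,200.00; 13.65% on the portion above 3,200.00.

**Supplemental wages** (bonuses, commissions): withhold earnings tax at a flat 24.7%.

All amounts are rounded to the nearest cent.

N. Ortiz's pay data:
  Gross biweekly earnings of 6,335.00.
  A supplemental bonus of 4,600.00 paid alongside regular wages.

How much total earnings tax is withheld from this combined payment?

Earnings Tax: taxable = 6,335.00
  205.64 + 13.65% × (6,335.00 − 3,200.00) = 205.64 + 13.65% × 3,135.00 = 633.57
Supplemental (24.7% flat on bonus): 24.7% × 4,600.00 = 1,136.20
Total earnings tax: 633.57 + 1,136.20 = 1,769.77

1,769.77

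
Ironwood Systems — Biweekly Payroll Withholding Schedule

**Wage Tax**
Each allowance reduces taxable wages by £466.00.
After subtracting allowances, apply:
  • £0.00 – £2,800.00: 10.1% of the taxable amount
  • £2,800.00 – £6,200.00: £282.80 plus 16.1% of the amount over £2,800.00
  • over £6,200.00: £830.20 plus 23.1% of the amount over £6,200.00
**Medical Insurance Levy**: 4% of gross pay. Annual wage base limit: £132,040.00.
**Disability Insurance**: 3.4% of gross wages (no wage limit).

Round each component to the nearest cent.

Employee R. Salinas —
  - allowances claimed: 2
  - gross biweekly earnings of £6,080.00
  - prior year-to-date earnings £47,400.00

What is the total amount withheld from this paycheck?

£1,110.75

Wage Tax: taxable = £6,080.00 − 2×£466.00 = £5,148.00
  £282.80 + 16.1% × (£5,148.00 − £2,800.00) = £282.80 + 16.1% × £2,348.00 = £660.83
Medical Insurance Levy: 4% × £6,080.00 = £243.20
Disability Insurance: 3.4% × £6,080.00 = £206.72
Total: £660.83 + £243.20 + £206.72 = £1,110.75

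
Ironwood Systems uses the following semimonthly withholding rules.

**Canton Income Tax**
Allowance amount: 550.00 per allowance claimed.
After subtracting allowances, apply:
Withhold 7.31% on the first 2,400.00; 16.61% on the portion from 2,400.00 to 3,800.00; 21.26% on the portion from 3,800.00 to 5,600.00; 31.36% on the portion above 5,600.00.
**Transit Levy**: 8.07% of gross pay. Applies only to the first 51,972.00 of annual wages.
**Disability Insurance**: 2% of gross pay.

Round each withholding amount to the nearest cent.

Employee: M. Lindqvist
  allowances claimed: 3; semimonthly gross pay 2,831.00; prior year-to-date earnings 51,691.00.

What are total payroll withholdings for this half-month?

Canton Income Tax: taxable = 2,831.00 − 3×550.00 = 1,181.00
  7.31% × 1,181.00 = 86.33
Transit Levy: cap 51,972.00 − YTD 51,691.00 = 281.00 subject; 8.07% × 281.00 = 22.68
Disability Insurance: 2% × 2,831.00 = 56.62
Total: 86.33 + 22.68 + 56.62 = 165.63

165.63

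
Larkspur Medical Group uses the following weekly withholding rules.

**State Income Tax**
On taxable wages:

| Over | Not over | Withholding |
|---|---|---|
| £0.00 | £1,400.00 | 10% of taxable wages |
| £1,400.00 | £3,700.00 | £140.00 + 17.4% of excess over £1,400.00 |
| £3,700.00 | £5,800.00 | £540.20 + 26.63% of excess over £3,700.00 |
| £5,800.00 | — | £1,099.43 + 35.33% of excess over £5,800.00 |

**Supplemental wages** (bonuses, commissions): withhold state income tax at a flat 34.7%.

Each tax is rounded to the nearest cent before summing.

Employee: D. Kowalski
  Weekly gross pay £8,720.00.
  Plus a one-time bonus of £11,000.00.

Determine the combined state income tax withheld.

State Income Tax: taxable = £8,720.00
  £1,099.43 + 35.33% × (£8,720.00 − £5,800.00) = £1,099.43 + 35.33% × £2,920.00 = £2,131.07
Supplemental (34.7% flat on bonus): 34.7% × £11,000.00 = £3,817.00
Total state income tax: £2,131.07 + £3,817.00 = £5,948.07

£5,948.07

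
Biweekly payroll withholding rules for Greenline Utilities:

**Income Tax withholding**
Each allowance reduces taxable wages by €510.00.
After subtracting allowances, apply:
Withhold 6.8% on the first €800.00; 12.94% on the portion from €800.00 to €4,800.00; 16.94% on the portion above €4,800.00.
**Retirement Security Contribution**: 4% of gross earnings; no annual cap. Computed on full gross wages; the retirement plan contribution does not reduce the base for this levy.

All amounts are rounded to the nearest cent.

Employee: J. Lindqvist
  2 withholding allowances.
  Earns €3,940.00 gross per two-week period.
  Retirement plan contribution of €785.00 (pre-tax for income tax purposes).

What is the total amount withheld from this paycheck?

Income Tax: taxable = €3,940.00 − €785.00 − 2×€510.00 = €2,135.00
  €54.40 + 12.94% × (€2,135.00 − €800.00) = €54.40 + 12.94% × €1,335.00 = €227.15
Retirement Security Contribution: 4% × €3,940.00 = €157.60
Total: €227.15 + €157.60 = €384.75

€384.75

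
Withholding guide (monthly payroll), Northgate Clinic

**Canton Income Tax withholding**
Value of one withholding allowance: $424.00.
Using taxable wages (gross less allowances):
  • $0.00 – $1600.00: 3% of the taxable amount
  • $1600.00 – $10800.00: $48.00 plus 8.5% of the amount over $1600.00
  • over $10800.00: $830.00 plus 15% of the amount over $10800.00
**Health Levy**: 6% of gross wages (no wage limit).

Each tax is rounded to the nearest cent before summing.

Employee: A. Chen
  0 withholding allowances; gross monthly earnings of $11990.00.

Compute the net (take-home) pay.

$10262.10

Canton Income Tax: taxable = $11990.00
  $830.00 + 15% × ($11990.00 − $10800.00) = $830.00 + 15% × $1190.00 = $1008.50
Health Levy: 6% × $11990.00 = $719.40
Total withheld: $1008.50 + $719.40 = $1727.90
Net pay: $11990.00 − $1727.90 = $10262.10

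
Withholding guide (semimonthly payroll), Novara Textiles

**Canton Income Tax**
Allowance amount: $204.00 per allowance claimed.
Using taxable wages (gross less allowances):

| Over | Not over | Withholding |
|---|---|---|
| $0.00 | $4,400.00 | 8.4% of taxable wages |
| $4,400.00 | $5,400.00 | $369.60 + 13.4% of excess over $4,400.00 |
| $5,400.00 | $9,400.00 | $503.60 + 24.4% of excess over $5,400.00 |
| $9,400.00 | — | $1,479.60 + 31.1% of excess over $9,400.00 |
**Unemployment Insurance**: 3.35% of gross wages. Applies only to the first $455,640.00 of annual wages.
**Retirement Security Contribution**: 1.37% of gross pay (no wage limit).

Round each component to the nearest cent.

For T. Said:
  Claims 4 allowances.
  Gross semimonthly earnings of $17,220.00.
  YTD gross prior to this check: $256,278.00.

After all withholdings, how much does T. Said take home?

$12,749.38

Canton Income Tax: taxable = $17,220.00 − 4×$204.00 = $16,404.00
  $1,479.60 + 31.1% × ($16,404.00 − $9,400.00) = $1,479.60 + 31.1% × $7,004.00 = $3,657.84
Unemployment Insurance: 3.35% × $17,220.00 = $576.87
Retirement Security Contribution: 1.37% × $17,220.00 = $235.91
Total withheld: $3,657.84 + $576.87 + $235.91 = $4,470.62
Net pay: $17,220.00 − $4,470.62 = $12,749.38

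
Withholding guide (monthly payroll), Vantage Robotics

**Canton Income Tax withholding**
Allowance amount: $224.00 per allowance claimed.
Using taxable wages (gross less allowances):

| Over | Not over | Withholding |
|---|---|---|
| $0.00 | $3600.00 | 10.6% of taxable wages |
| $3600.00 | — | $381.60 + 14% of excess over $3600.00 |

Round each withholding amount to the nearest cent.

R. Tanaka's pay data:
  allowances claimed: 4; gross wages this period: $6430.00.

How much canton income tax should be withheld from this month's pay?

$652.36

Canton Income Tax: taxable = $6430.00 − 4×$224.00 = $5534.00
  $381.60 + 14% × ($5534.00 − $3600.00) = $381.60 + 14% × $1934.00 = $652.36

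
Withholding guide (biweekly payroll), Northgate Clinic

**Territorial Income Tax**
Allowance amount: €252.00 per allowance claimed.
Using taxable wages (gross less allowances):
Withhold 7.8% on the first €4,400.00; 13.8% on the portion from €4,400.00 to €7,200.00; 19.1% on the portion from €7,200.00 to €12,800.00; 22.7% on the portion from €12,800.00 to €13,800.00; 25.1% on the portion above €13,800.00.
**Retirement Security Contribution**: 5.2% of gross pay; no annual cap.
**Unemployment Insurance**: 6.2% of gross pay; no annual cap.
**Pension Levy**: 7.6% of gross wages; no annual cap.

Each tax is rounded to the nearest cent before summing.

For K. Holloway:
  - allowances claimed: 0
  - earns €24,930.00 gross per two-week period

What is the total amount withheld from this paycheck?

€9,556.53

Territorial Income Tax: taxable = €24,930.00
  €2,026.20 + 25.1% × (€24,930.00 − €13,800.00) = €2,026.20 + 25.1% × €11,130.00 = €4,819.83
Retirement Security Contribution: 5.2% × €24,930.00 = €1,296.36
Unemployment Insurance: 6.2% × €24,930.00 = €1,545.66
Pension Levy: 7.6% × €24,930.00 = €1,894.68
Total: €4,819.83 + €1,296.36 + €1,545.66 + €1,894.68 = €9,556.53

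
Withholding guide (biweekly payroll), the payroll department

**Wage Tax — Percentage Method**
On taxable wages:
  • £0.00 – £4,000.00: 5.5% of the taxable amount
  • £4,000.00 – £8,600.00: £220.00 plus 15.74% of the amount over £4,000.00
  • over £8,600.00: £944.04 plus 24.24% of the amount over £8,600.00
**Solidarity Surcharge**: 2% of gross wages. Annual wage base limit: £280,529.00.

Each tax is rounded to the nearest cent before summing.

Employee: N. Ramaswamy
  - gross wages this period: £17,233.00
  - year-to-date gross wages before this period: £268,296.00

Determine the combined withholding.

£3,281.34

Wage Tax: taxable = £17,233.00
  £944.04 + 24.24% × (£17,233.00 − £8,600.00) = £944.04 + 24.24% × £8,633.00 = £3,036.68
Solidarity Surcharge: cap £280,529.00 − YTD £268,296.00 = £12,233.00 subject; 2% × £12,233.00 = £244.66
Total: £3,036.68 + £244.66 = £3,281.34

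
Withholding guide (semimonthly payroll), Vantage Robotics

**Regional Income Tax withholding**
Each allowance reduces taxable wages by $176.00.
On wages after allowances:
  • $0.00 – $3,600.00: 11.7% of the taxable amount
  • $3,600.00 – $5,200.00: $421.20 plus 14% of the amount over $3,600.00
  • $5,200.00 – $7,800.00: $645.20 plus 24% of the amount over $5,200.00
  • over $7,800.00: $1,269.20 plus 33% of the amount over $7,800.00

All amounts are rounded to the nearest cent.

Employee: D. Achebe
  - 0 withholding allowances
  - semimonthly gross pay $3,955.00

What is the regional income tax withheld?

Regional Income Tax: taxable = $3,955.00
  $421.20 + 14% × ($3,955.00 − $3,600.00) = $421.20 + 14% × $355.00 = $470.90

$470.90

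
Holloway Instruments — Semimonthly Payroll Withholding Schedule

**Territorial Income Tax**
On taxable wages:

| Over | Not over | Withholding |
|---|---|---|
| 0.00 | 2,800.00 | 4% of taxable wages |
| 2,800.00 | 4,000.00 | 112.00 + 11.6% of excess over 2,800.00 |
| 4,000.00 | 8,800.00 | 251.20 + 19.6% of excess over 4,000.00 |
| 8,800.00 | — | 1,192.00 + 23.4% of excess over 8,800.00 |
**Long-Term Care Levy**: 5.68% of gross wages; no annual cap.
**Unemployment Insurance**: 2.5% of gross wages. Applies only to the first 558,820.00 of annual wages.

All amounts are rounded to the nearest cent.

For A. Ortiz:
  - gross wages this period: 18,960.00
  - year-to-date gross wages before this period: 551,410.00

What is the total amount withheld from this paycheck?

4,831.62

Territorial Income Tax: taxable = 18,960.00
  1,192.00 + 23.4% × (18,960.00 − 8,800.00) = 1,192.00 + 23.4% × 10,160.00 = 3,569.44
Long-Term Care Levy: 5.68% × 18,960.00 = 1,076.93
Unemployment Insurance: cap 558,820.00 − YTD 551,410.00 = 7,410.00 subject; 2.5% × 7,410.00 = 185.25
Total: 3,569.44 + 1,076.93 + 185.25 = 4,831.62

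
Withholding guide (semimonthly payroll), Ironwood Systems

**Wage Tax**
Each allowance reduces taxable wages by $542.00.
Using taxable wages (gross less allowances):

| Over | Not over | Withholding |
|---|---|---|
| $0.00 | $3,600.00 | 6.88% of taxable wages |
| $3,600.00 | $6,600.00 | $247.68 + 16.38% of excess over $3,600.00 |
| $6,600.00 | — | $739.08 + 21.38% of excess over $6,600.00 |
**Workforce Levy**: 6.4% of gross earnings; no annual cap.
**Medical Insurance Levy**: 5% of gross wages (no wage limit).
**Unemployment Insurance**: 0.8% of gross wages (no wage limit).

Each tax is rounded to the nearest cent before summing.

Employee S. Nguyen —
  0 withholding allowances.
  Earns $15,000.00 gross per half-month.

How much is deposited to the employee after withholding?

Wage Tax: taxable = $15,000.00
  $739.08 + 21.38% × ($15,000.00 − $6,600.00) = $739.08 + 21.38% × $8,400.00 = $2,535.00
Workforce Levy: 6.4% × $15,000.00 = $960.00
Medical Insurance Levy: 5% × $15,000.00 = $750.00
Unemployment Insurance: 0.8% × $15,000.00 = $120.00
Total withheld: $2,535.00 + $960.00 + $750.00 + $120.00 = $4,365.00
Net pay: $15,000.00 − $4,365.00 = $10,635.00

$10,635.00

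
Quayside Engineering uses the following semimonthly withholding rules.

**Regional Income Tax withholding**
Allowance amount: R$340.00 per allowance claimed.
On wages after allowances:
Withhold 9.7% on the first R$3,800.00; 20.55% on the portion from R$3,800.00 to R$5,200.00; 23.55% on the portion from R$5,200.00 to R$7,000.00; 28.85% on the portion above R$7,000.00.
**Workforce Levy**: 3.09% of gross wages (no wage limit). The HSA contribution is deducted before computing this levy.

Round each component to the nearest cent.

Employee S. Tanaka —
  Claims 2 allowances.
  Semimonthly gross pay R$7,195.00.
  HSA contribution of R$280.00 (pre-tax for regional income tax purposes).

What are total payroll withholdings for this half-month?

Regional Income Tax: taxable = R$7,195.00 − R$280.00 − 2×R$340.00 = R$6,235.00
  R$656.30 + 23.55% × (R$6,235.00 − R$5,200.00) = R$656.30 + 23.55% × R$1,035.00 = R$900.04
Workforce Levy: 3.09% × R$6,915.00 = R$213.67
Total: R$900.04 + R$213.67 = R$1,113.71

R$1,113.71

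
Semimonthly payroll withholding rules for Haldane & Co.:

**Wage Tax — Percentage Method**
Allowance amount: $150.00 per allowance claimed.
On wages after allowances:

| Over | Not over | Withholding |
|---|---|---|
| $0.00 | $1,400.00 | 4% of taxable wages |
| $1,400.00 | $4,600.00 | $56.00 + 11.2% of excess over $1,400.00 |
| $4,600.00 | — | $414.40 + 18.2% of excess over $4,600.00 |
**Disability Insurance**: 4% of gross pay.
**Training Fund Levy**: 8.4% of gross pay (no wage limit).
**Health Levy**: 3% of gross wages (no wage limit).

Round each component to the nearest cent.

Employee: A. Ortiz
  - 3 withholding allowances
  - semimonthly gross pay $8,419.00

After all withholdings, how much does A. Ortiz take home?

$6,094.91

Wage Tax: taxable = $8,419.00 − 3×$150.00 = $7,969.00
  $414.40 + 18.2% × ($7,969.00 − $4,600.00) = $414.40 + 18.2% × $3,369.00 = $1,027.56
Disability Insurance: 4% × $8,419.00 = $336.76
Training Fund Levy: 8.4% × $8,419.00 = $707.20
Health Levy: 3% × $8,419.00 = $252.57
Total withheld: $1,027.56 + $336.76 + $707.20 + $252.57 = $2,324.09
Net pay: $8,419.00 − $2,324.09 = $6,094.91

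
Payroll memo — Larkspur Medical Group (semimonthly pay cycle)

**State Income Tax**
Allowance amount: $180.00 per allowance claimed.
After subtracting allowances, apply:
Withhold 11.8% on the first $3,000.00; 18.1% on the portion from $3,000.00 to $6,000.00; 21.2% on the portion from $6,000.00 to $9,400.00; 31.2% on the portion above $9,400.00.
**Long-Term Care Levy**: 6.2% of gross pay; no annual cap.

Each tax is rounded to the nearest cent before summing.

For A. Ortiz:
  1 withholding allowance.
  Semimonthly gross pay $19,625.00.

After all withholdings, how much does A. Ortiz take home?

State Income Tax: taxable = $19,625.00 − 1×$180.00 = $19,445.00
  $1,617.80 + 31.2% × ($19,445.00 − $9,400.00) = $1,617.80 + 31.2% × $10,045.00 = $4,751.84
Long-Term Care Levy: 6.2% × $19,625.00 = $1,216.75
Total withheld: $4,751.84 + $1,216.75 = $5,968.59
Net pay: $19,625.00 − $5,968.59 = $13,656.41

$13,656.41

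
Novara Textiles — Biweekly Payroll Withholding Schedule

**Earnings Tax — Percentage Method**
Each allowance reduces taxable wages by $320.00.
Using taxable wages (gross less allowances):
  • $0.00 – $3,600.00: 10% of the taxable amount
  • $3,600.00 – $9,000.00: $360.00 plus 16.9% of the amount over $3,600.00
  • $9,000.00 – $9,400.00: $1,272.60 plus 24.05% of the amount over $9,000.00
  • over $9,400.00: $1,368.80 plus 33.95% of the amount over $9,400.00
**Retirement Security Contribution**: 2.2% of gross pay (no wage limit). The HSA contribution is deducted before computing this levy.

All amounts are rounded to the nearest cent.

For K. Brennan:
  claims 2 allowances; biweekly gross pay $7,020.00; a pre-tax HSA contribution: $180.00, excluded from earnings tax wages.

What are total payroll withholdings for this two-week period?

$949.88

Earnings Tax: taxable = $7,020.00 − $180.00 − 2×$320.00 = $6,200.00
  $360.00 + 16.9% × ($6,200.00 − $3,600.00) = $360.00 + 16.9% × $2,600.00 = $799.40
Retirement Security Contribution: 2.2% × $6,840.00 = $150.48
Total: $799.40 + $150.48 = $949.88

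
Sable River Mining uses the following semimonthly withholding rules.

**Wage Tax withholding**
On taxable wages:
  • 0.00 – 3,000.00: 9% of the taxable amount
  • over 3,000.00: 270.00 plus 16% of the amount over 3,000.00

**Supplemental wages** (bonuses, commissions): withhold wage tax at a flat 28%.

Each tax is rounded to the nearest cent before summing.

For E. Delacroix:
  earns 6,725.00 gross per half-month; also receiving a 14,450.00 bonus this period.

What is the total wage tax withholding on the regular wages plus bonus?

4,912.00

Wage Tax: taxable = 6,725.00
  270.00 + 16% × (6,725.00 − 3,000.00) = 270.00 + 16% × 3,725.00 = 866.00
Supplemental (28% flat on bonus): 28% × 14,450.00 = 4,046.00
Total wage tax: 866.00 + 4,046.00 = 4,912.00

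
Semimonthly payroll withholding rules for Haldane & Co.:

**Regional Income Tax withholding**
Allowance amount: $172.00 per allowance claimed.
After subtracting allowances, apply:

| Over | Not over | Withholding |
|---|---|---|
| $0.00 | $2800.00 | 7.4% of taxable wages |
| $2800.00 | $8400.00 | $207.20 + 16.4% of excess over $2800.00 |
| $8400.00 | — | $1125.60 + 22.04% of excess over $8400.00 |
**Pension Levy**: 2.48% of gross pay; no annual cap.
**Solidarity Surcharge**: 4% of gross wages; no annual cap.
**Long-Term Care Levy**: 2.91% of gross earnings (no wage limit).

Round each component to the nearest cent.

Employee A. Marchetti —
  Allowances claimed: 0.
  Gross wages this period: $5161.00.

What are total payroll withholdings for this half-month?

Regional Income Tax: taxable = $5161.00
  $207.20 + 16.4% × ($5161.00 − $2800.00) = $207.20 + 16.4% × $2361.00 = $594.40
Pension Levy: 2.48% × $5161.00 = $127.99
Solidarity Surcharge: 4% × $5161.00 = $206.44
Long-Term Care Levy: 2.91% × $5161.00 = $150.19
Total: $594.40 + $127.99 + $206.44 + $150.19 = $1079.02

$1079.02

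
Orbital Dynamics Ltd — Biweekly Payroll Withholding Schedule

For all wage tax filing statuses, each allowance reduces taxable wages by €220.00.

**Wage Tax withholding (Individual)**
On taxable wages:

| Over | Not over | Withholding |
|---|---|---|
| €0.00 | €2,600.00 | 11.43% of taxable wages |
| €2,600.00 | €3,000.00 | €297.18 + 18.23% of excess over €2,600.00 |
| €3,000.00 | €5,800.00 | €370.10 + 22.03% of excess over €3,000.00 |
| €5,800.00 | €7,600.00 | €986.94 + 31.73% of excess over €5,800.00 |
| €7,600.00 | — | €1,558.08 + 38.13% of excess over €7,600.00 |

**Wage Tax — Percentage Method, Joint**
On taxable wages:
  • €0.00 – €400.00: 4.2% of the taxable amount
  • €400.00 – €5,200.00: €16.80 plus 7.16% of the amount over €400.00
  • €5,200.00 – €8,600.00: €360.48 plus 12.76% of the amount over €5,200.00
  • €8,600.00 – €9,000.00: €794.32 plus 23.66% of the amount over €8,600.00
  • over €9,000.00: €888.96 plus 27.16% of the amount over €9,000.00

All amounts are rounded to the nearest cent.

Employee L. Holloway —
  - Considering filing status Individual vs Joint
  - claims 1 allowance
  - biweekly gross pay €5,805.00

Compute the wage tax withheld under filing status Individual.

€939.58

Wage Tax (Individual): taxable = €5,805.00 − 1×€220.00 = €5,585.00
  €370.10 + 22.03% × (€5,585.00 − €3,000.00) = €370.10 + 22.03% × €2,585.00 = €939.58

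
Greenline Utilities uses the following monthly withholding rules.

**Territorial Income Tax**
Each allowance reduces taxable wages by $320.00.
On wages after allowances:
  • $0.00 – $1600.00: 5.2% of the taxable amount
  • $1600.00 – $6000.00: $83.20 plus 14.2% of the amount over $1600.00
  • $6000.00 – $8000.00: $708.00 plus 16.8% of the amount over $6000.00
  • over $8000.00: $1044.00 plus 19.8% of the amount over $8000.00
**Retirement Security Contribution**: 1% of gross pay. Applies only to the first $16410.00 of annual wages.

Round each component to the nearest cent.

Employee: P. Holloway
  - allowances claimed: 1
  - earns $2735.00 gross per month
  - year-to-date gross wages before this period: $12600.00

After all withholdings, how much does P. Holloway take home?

$2508.72

Territorial Income Tax: taxable = $2735.00 − 1×$320.00 = $2415.00
  $83.20 + 14.2% × ($2415.00 − $1600.00) = $83.20 + 14.2% × $815.00 = $198.93
Retirement Security Contribution: 1% × $2735.00 = $27.35
Total withheld: $198.93 + $27.35 = $226.28
Net pay: $2735.00 − $226.28 = $2508.72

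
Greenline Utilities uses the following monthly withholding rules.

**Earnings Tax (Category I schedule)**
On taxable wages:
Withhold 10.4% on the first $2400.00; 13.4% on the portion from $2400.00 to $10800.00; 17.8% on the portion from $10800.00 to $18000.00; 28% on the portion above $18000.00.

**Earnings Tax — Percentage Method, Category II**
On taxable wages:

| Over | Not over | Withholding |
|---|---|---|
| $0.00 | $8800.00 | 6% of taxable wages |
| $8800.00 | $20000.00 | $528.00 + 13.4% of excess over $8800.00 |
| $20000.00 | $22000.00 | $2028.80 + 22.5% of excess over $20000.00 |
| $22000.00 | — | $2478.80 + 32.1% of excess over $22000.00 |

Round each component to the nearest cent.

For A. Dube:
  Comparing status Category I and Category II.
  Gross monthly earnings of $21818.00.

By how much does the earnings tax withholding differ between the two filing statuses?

$1287.99

Earnings Tax (Category I): taxable = $21818.00
  $2656.80 + 28% × ($21818.00 − $18000.00) = $2656.80 + 28% × $3818.00 = $3725.84
Earnings Tax (Category II): taxable = $21818.00
  $2028.80 + 22.5% × ($21818.00 − $20000.00) = $2028.80 + 22.5% × $1818.00 = $2437.85
Difference: |$3725.84 − $2437.85| = $1287.99 (higher under Category I)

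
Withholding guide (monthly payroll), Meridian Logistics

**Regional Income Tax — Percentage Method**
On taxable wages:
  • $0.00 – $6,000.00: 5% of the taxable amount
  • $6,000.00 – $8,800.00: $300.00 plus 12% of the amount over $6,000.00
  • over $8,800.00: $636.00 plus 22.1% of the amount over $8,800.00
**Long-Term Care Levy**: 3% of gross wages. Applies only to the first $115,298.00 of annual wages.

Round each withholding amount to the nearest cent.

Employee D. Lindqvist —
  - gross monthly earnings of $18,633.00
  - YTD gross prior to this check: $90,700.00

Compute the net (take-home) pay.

$15,264.92

Regional Income Tax: taxable = $18,633.00
  $636.00 + 22.1% × ($18,633.00 − $8,800.00) = $636.00 + 22.1% × $9,833.00 = $2,809.09
Long-Term Care Levy: 3% × $18,633.00 = $558.99
Total withheld: $2,809.09 + $558.99 = $3,368.08
Net pay: $18,633.00 − $3,368.08 = $15,264.92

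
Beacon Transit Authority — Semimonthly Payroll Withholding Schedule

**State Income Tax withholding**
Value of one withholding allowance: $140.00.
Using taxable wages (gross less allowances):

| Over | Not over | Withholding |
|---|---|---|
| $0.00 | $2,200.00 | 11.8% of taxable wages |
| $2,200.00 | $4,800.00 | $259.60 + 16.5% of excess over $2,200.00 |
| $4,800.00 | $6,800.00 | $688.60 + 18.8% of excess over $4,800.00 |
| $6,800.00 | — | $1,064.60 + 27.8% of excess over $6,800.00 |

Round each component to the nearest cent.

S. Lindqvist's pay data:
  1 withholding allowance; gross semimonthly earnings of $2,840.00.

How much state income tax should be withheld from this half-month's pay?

$342.10

State Income Tax: taxable = $2,840.00 − 1×$140.00 = $2,700.00
  $259.60 + 16.5% × ($2,700.00 − $2,200.00) = $259.60 + 16.5% × $500.00 = $342.10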